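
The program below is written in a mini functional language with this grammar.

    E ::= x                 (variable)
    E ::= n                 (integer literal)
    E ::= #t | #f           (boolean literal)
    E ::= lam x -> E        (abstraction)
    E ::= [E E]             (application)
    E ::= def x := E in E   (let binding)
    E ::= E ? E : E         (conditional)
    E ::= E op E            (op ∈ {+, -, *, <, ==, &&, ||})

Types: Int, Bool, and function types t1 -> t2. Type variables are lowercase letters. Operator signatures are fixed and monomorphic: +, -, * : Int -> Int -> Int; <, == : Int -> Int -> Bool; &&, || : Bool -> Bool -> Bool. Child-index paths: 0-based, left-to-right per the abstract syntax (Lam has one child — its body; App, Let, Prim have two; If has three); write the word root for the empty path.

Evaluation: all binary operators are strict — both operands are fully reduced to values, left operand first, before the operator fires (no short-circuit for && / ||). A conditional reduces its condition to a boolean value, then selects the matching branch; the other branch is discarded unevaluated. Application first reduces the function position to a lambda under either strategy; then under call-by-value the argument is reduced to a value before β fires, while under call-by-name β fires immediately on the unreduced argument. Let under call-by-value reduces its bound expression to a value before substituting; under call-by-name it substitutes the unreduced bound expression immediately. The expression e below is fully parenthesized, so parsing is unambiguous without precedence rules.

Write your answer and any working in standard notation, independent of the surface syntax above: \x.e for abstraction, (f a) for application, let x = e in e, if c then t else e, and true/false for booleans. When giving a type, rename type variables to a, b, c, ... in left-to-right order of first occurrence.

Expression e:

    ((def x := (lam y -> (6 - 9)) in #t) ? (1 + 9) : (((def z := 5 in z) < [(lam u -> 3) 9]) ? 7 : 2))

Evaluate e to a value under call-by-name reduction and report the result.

Answer: 10

Trace:
step 0: (if (let x = (\y.(6 - 9)) in true) then (1 + 9) else (if ((let z = 5 in z) < ((\u.3) 9)) then 7 else 2))
step 1: [let@0] (if true then (1 + 9) else (if ((let z = 5 in z) < ((\u.3) 9)) then 7 else 2))
step 2: [if@root] (1 + 9)
step 3: [delta@root] 10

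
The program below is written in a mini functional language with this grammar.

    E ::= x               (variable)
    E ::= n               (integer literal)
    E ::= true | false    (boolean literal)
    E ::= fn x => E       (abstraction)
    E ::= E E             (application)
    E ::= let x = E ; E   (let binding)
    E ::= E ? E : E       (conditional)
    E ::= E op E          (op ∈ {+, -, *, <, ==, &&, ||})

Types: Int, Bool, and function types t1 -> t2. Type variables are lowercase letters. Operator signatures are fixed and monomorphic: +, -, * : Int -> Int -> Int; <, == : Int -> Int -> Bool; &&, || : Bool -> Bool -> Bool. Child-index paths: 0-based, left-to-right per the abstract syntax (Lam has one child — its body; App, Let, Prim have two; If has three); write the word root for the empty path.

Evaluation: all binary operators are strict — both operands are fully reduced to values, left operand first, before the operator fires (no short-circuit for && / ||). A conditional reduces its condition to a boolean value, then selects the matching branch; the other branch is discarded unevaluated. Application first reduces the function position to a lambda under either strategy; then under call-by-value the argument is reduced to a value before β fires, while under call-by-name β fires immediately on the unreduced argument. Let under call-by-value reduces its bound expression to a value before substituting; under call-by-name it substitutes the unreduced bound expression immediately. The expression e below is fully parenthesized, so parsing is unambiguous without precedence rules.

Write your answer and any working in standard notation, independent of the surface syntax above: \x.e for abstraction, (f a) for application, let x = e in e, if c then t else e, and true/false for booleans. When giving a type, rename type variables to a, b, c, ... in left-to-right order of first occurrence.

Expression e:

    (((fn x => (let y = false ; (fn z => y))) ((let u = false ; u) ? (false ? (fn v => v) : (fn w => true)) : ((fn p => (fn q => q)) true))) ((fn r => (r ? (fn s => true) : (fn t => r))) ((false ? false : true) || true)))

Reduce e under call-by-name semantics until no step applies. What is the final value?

Working:
step 0: (((\x.(let y = false in (\z.y))) (if (let u = false in u) then (if false then (\v.v) else (\w.true)) else ((\p.(\q.q)) true))) ((\r.(if r then (\s.true) else (\t.r))) ((if false then false else true) || true)))
step 1: [beta@0] ((let y = false in (\z.y)) ((\r.(if r then (\s.true) else (\t.r))) ((if false then false else true) || true)))
step 2: [let@0] ((\z.false) ((\r.(if r then (\s.true) else (\t.r))) ((if false then false else true) || true)))
step 3: [beta@root] false

Answer: false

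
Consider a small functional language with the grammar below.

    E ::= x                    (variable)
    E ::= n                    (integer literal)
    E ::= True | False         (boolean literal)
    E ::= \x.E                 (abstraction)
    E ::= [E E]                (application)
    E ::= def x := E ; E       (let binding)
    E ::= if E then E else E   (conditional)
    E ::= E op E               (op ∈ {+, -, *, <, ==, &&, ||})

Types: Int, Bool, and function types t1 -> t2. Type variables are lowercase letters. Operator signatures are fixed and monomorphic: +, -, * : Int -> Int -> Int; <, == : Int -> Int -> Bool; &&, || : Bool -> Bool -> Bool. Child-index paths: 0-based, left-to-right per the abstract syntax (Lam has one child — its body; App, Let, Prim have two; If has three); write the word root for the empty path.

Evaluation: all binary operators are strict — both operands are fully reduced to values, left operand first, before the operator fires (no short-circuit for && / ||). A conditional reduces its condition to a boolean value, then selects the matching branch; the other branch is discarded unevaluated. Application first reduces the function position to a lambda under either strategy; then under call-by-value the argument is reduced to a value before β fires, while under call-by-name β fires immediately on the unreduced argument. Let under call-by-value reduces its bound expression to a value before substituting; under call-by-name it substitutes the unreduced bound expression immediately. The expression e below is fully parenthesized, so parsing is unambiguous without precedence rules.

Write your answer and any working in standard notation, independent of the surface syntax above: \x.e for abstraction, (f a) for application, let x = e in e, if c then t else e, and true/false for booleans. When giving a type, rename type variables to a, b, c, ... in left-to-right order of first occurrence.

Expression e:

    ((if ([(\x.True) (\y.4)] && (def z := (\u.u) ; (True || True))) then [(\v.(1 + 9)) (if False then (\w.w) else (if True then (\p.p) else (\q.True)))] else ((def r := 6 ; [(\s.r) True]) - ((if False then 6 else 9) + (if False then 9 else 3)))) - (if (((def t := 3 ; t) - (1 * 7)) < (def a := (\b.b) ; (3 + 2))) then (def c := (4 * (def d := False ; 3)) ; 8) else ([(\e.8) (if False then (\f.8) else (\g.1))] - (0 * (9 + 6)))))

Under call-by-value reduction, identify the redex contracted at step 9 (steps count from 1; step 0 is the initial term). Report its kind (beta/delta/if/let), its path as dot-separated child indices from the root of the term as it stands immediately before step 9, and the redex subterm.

Answer: delta at 0 : (1 + 9)

Derivation:
step 0: ((if (((\x.true) (\y.4)) && (let z = (\u.u) in (true || true))) then ((\v.(1 + 9)) (if false then (\w.w) else (if true then (\p.p) else (\q.true)))) else ((let r = 6 in ((\s.r) true)) - ((if false then 6 else 9) + (if false then 9 else 3)))) - (if (((let t = 3 in t) - (1 * 7)) < (let a = (\b.b) in (3 + 2))) then (let c = (4 * (let d = false in 3)) in 8) else (((\e.8) (if false then (\f.8) else (\g.1))) - (0 * (9 + 6)))))
step 1: [beta@0.0.0] ((if (true && (let z = (\u.u) in (true || true))) then ((\v.(1 + 9)) (if false then (\w.w) else (if true then (\p.p) else (\q.true)))) else ((let r = 6 in ((\s.r) true)) - ((if false then 6 else 9) + (if false then 9 else 3)))) - (if (((let t = 3 in t) - (1 * 7)) < (let a = (\b.b) in (3 + 2))) then (let c = (4 * (let d = false in 3)) in 8) else (((\e.8) (if false then (\f.8) else (\g.1))) - (0 * (9 + 6)))))
step 2: [let@0.0.1] ((if (true && (true || true)) then ((\v.(1 + 9)) (if false then (\w.w) else (if true then (\p.p) else (\q.true)))) else ((let r = 6 in ((\s.r) true)) - ((if false then 6 else 9) + (if false then 9 else 3)))) - (if (((let t = 3 in t) - (1 * 7)) < (let a = (\b.b) in (3 + 2))) then (let c = (4 * (let d = false in 3)) in 8) else (((\e.8) (if false then (\f.8) else (\g.1))) - (0 * (9 + 6)))))
step 3: [delta@0.0.1] ((if (true && true) then ((\v.(1 + 9)) (if false then (\w.w) else (if true then (\p.p) else (\q.true)))) else ((let r = 6 in ((\s.r) true)) - ((if false then 6 else 9) + (if false then 9 else 3)))) - (if (((let t = 3 in t) - (1 * 7)) < (let a = (\b.b) in (3 + 2))) then (let c = (4 * (let d = false in 3)) in 8) else (((\e.8) (if false then (\f.8) else (\g.1))) - (0 * (9 + 6)))))
step 4: [delta@0.0] ((if true then ((\v.(1 + 9)) (if false then (\w.w) else (if true then (\p.p) else (\q.true)))) else ((let r = 6 in ((\s.r) true)) - ((if false then 6 else 9) + (if false then 9 else 3)))) - (if (((let t = 3 in t) - (1 * 7)) < (let a = (\b.b) in (3 + 2))) then (let c = (4 * (let d = false in 3)) in 8) else (((\e.8) (if false then (\f.8) else (\g.1))) - (0 * (9 + 6)))))
step 5: [if@0] (((\v.(1 + 9)) (if false then (\w.w) else (if true then (\p.p) else (\q.true)))) - (if (((let t = 3 in t) - (1 * 7)) < (let a = (\b.b) in (3 + 2))) then (let c = (4 * (let d = false in 3)) in 8) else (((\e.8) (if false then (\f.8) else (\g.1))) - (0 * (9 + 6)))))
step 6: [if@0.1] (((\v.(1 + 9)) (if true then (\p.p) else (\q.true))) - (if (((let t = 3 in t) - (1 * 7)) < (let a = (\b.b) in (3 + 2))) then (let c = (4 * (let d = false in 3)) in 8) else (((\e.8) (if false then (\f.8) else (\g.1))) - (0 * (9 + 6)))))
step 7: [if@0.1] (((\v.(1 + 9)) (\p.p)) - (if (((let t = 3 in t) - (1 * 7)) < (let a = (\b.b) in (3 + 2))) then (let c = (4 * (let d = false in 3)) in 8) else (((\e.8) (if false then (\f.8) else (\g.1))) - (0 * (9 + 6)))))
step 8: [beta@0] ((1 + 9) - (if (((let t = 3 in t) - (1 * 7)) < (let a = (\b.b) in (3 + 2))) then (let c = (4 * (let d = false in 3)) in 8) else (((\e.8) (if false then (\f.8) else (\g.1))) - (0 * (9 + 6)))))
step 9: [delta@0] (10 - (if (((let t = 3 in t) - (1 * 7)) < (let a = (\b.b) in (3 + 2))) then (let c = (4 * (let d = false in 3)) in 8) else (((\e.8) (if false then (\f.8) else (\g.1))) - (0 * (9 + 6)))))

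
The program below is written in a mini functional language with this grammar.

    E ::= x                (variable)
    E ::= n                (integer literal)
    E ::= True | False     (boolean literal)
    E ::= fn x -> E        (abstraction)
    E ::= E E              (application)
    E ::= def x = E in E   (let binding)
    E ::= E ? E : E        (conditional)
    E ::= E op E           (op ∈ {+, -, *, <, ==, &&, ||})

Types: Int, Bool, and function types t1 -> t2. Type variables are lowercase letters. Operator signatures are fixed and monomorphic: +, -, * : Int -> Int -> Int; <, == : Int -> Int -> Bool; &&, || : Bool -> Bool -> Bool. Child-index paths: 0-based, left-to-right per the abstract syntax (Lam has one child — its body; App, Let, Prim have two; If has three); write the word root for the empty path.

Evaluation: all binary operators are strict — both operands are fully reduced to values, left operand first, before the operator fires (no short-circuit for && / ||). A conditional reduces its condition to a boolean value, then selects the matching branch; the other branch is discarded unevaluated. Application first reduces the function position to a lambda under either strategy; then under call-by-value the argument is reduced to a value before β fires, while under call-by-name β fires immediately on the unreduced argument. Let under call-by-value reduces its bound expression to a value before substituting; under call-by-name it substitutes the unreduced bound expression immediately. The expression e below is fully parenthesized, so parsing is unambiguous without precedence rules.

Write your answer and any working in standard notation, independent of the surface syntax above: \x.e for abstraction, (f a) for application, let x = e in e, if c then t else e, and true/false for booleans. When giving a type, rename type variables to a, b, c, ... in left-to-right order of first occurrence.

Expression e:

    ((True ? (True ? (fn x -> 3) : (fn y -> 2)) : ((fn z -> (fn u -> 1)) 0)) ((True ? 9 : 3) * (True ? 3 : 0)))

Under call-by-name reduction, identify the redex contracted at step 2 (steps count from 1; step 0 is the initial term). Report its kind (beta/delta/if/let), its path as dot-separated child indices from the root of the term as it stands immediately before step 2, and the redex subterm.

Answer: if at 0 : (if true then (\x.3) else (\y.2))

Trace:
step 0: ((if true then (if true then (\x.3) else (\y.2)) else ((\z.(\u.1)) 0)) ((if true then 9 else 3) * (if true then 3 else 0)))
step 1: [if@0] ((if true then (\x.3) else (\y.2)) ((if true then 9 else 3) * (if true then 3 else 0)))
step 2: [if@0] ((\x.3) ((if true then 9 else 3) * (if true then 3 else 0)))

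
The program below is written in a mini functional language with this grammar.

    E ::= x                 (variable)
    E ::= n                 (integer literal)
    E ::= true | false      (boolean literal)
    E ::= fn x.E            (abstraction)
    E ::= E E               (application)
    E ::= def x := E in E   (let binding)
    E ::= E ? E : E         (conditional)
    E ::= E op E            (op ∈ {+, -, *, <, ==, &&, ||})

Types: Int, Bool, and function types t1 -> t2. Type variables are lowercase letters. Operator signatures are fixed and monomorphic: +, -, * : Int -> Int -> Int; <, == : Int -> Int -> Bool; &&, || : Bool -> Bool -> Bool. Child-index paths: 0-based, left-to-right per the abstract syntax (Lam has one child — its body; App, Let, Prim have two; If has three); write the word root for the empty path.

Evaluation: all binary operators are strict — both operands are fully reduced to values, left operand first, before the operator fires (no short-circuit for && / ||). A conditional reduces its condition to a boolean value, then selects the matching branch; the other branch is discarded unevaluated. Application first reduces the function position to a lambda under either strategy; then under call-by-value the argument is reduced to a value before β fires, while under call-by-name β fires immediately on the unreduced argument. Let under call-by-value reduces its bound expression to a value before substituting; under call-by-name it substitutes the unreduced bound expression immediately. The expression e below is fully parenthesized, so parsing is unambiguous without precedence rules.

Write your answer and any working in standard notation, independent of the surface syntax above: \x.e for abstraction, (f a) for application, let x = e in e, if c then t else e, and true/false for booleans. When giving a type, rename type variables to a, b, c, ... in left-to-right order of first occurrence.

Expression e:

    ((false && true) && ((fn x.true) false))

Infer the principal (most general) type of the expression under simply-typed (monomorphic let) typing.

Trace:
  unify Bool ~ Bool
  unify Bool ~ Bool
  unify Bool ~ Bool
\x._ : a -> Bool
  unify a -> Bool ~ Bool -> b
  unify a ~ Bool
  unify Bool ~ b
_ _ : Bool
  unify Bool ~ Bool

Answer: Bool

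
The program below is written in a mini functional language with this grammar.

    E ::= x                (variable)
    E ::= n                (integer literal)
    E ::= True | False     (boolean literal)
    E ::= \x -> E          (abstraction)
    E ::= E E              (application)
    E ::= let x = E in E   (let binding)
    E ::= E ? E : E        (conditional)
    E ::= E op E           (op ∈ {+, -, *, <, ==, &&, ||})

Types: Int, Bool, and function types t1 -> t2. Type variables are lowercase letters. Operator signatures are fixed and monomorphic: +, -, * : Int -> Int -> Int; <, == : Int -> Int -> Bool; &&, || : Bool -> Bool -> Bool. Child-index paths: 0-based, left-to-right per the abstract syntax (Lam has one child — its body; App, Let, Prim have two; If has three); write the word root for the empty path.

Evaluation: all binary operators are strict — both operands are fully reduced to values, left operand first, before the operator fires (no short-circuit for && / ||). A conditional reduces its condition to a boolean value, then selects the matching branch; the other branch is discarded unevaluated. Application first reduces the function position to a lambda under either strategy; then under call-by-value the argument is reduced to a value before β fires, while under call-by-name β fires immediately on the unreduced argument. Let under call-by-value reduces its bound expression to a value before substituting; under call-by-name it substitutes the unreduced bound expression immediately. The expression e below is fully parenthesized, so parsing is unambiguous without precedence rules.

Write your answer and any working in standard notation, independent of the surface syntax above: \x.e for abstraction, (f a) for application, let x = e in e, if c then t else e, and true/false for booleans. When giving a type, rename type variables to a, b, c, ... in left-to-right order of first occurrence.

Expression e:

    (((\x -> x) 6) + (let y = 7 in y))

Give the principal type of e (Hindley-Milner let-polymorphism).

Derivation:
x : a
\x._ : a -> a
  unify a -> a ~ Int -> b
  unify a ~ Int
  unify Int ~ b
_ _ : Int
  unify Int ~ Int
let y : Int
y : Int
  unify Int ~ Int

Answer: Int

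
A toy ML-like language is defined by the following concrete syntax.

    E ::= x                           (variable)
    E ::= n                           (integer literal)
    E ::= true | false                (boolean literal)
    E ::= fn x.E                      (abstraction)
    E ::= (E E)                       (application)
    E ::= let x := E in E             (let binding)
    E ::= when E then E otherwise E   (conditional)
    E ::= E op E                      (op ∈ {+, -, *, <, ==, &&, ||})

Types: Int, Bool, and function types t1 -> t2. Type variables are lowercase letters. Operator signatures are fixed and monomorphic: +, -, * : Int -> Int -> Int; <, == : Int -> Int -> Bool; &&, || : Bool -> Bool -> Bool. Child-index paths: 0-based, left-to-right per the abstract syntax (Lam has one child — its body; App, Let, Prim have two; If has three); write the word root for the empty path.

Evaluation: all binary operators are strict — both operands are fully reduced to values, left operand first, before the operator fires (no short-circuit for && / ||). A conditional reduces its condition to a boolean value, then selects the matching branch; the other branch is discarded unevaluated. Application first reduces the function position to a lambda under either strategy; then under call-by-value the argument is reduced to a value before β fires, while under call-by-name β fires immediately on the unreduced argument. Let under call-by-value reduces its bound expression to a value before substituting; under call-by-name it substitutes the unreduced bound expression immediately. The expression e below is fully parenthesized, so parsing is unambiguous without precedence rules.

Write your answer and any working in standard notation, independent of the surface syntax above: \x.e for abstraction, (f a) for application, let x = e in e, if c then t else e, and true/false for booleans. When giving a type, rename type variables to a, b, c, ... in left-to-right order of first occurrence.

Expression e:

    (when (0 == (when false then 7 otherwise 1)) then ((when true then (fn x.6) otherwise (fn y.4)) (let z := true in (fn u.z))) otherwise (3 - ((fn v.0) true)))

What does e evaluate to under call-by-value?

Answer: 3

Trace:
step 0: (if (0 == (if false then 7 else 1)) then ((if true then (\x.6) else (\y.4)) (let z = true in (\u.z))) else (3 - ((\v.0) true)))
step 1: [if@0.1] (if (0 == 1) then ((if true then (\x.6) else (\y.4)) (let z = true in (\u.z))) else (3 - ((\v.0) true)))
step 2: [delta@0] (if false then ((if true then (\x.6) else (\y.4)) (let z = true in (\u.z))) else (3 - ((\v.0) true)))
step 3: [if@root] (3 - ((\v.0) true))
step 4: [beta@1] (3 - 0)
step 5: [delta@root] 3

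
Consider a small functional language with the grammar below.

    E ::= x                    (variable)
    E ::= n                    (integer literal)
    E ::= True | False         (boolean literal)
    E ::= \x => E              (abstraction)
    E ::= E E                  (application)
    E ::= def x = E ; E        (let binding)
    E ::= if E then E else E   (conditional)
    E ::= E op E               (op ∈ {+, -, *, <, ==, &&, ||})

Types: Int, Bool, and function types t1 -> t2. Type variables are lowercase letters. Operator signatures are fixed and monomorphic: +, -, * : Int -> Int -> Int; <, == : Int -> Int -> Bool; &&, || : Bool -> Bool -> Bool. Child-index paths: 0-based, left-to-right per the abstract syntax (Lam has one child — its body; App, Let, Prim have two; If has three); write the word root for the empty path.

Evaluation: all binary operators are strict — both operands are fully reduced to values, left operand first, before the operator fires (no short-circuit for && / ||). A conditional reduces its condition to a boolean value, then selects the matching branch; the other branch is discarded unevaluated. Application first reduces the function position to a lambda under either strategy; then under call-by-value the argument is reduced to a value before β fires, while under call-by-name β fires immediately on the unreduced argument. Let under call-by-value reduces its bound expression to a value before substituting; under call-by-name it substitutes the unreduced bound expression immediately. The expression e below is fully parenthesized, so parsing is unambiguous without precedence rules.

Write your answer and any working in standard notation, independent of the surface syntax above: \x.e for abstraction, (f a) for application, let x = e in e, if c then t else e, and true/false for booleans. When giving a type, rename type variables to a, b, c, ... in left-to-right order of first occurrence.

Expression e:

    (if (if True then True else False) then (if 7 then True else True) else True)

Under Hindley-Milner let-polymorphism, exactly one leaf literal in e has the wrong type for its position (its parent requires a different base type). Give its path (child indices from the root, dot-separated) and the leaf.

Derivation:
  unify Bool ~ Bool
  unify Bool ~ Bool
  unify Bool ~ Bool
  unify Int ~ Bool
  FAIL: mismatch Int ~ Bool

Answer: 1.0 : 7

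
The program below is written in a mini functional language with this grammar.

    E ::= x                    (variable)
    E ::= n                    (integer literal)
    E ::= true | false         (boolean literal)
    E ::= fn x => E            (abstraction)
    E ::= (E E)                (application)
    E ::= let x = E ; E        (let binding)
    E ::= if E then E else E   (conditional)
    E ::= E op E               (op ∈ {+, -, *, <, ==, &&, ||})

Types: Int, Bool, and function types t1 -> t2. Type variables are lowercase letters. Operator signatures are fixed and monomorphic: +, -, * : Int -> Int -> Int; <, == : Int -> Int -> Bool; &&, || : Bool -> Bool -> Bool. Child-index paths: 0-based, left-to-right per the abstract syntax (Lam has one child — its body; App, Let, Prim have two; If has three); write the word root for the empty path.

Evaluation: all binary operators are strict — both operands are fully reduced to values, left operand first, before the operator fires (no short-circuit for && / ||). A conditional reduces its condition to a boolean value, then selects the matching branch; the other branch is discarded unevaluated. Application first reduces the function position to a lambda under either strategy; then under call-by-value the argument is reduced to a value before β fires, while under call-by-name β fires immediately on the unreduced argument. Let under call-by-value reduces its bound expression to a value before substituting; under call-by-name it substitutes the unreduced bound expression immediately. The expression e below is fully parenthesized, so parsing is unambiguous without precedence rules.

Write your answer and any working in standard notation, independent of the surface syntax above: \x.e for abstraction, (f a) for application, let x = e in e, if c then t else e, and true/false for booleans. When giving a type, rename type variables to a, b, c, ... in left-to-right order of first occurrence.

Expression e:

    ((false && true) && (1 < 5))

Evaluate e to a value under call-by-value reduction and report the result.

Trace:
step 0: ((false && true) && (1 < 5))
step 1: [delta@0] (false && (1 < 5))
step 2: [delta@1] (false && true)
step 3: [delta@root] false

Answer: false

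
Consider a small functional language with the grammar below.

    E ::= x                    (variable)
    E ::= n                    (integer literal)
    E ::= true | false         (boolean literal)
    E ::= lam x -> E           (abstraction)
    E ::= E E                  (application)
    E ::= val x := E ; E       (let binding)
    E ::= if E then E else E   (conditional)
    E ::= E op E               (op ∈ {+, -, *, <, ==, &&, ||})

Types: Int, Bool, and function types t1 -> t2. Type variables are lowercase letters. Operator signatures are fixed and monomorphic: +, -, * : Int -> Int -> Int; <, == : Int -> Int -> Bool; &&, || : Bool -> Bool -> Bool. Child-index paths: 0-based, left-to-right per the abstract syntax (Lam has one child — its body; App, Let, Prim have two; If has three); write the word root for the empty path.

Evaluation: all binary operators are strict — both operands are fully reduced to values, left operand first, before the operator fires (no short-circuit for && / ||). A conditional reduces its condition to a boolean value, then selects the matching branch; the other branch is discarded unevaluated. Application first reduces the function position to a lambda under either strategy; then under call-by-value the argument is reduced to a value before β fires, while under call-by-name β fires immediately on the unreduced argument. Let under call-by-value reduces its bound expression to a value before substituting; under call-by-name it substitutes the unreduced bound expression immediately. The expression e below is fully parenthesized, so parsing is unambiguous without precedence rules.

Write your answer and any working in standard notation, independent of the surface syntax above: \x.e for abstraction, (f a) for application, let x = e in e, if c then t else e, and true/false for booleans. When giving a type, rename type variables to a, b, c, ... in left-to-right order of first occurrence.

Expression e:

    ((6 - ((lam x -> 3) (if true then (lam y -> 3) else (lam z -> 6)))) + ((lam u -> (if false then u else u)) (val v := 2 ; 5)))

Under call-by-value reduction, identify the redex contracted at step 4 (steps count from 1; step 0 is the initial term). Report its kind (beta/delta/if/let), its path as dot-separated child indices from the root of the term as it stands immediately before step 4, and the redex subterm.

Answer: let at 1.1 : (let v = 2 in 5)

Working:
step 0: ((6 - ((\x.3) (if true then (\y.3) else (\z.6)))) + ((\u.(if false then u else u)) (let v = 2 in 5)))
step 1: [if@0.1.1] ((6 - ((\x.3) (\y.3))) + ((\u.(if false then u else u)) (let v = 2 in 5)))
step 2: [beta@0.1] ((6 - 3) + ((\u.(if false then u else u)) (let v = 2 in 5)))
step 3: [delta@0] (3 + ((\u.(if false then u else u)) (let v = 2 in 5)))
step 4: [let@1.1] (3 + ((\u.(if false then u else u)) 5))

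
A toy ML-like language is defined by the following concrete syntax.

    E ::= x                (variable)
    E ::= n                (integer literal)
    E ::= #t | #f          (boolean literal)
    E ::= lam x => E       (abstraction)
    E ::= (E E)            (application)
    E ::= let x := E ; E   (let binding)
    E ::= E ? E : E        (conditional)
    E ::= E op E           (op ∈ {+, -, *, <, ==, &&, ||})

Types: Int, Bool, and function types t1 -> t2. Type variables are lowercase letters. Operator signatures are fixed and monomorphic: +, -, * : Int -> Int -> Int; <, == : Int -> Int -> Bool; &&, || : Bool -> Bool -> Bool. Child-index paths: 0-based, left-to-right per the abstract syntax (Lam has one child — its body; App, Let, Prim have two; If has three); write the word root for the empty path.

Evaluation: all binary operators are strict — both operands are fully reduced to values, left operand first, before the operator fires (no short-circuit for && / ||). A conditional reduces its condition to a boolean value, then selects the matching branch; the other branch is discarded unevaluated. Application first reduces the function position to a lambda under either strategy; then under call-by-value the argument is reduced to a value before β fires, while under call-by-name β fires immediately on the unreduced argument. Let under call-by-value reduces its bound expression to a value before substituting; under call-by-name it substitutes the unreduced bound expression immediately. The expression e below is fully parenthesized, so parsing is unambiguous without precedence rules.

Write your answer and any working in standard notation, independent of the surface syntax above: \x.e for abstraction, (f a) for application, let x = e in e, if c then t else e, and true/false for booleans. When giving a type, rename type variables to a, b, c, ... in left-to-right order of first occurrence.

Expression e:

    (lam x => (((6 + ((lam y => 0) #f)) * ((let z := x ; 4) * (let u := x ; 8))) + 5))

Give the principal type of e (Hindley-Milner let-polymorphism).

Trace:
  unify Int ~ Int
\y._ : b -> Int
  unify b -> Int ~ Bool -> c
  unify b ~ Bool
  unify Int ~ c
_ _ : Int
  unify Int ~ Int
  unify Int ~ Int
x : a
let z : a
  unify Int ~ Int
x : a
let u : a
  unify Int ~ Int
  unify Int ~ Int
  unify Int ~ Int
  unify Int ~ Int
\x._ : a -> Int

Answer: a -> Int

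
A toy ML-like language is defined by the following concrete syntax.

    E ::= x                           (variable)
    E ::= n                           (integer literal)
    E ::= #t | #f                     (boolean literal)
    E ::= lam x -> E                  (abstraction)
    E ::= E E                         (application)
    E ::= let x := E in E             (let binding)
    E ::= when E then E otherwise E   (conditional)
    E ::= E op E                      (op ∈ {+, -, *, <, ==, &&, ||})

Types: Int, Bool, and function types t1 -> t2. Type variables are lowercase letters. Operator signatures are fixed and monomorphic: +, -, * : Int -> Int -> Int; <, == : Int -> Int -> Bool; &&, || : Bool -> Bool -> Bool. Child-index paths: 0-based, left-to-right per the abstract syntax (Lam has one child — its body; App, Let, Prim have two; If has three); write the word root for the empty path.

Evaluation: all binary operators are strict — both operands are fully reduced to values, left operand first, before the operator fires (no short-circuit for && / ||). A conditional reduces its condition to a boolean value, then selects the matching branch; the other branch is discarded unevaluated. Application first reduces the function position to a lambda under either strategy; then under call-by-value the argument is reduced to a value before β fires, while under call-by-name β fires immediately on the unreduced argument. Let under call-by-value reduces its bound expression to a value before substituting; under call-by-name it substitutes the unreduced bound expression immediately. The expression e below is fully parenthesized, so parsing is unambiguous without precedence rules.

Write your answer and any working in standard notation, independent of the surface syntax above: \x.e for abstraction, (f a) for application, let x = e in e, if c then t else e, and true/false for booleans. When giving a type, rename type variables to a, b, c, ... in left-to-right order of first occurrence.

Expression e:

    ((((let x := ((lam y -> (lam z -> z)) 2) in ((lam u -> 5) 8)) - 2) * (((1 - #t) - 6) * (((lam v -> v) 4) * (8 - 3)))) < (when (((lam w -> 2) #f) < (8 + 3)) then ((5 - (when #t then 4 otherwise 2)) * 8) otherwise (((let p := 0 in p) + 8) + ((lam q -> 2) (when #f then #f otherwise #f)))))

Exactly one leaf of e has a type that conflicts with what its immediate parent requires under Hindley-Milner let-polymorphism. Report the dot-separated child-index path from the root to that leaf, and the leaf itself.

Working:
z : b
\z._ : b -> b
\y._ : a -> b -> b
  unify a -> b -> b ~ Int -> c
  unify a ~ Int
  unify b -> b ~ c
_ _ : b -> b
let x : forall. b -> b
\u._ : d -> Int
  unify d -> Int ~ Int -> e
  unify d ~ Int
  unify Int ~ e
_ _ : Int
  unify Int ~ Int
  unify Int ~ Int
  unify Int ~ Int
  unify Int ~ Int
  unify Bool ~ Int
  FAIL: mismatch Bool ~ Int

Answer: 0.1.0.0.1 : true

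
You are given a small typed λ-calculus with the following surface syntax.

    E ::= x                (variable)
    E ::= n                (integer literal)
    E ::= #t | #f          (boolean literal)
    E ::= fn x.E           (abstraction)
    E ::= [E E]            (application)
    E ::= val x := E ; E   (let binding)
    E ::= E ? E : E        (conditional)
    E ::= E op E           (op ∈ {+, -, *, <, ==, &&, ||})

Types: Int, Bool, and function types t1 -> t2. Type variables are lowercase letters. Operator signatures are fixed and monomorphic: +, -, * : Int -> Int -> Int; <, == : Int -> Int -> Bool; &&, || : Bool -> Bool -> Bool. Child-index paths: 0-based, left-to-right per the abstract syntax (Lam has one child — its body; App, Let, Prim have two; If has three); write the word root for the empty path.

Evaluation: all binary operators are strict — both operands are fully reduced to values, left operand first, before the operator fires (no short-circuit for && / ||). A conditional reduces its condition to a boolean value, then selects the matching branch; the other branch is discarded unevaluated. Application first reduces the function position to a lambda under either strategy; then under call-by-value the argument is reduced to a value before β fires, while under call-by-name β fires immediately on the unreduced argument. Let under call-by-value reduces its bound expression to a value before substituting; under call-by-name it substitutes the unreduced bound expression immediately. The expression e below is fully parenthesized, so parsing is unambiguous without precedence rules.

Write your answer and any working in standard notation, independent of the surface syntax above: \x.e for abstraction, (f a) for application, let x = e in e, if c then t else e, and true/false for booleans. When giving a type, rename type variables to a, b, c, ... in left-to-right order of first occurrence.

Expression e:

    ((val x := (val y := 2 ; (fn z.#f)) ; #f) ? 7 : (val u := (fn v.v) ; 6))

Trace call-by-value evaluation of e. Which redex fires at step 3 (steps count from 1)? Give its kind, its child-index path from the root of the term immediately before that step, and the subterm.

Answer: if at root : (if false then 7 else (let u = (\v.v) in 6))

Trace:
step 0: (if (let x = (let y = 2 in (\z.false)) in false) then 7 else (let u = (\v.v) in 6))
step 1: [let@0.0] (if (let x = (\z.false) in false) then 7 else (let u = (\v.v) in 6))
step 2: [let@0] (if false then 7 else (let u = (\v.v) in 6))
step 3: [if@root] (let u = (\v.v) in 6)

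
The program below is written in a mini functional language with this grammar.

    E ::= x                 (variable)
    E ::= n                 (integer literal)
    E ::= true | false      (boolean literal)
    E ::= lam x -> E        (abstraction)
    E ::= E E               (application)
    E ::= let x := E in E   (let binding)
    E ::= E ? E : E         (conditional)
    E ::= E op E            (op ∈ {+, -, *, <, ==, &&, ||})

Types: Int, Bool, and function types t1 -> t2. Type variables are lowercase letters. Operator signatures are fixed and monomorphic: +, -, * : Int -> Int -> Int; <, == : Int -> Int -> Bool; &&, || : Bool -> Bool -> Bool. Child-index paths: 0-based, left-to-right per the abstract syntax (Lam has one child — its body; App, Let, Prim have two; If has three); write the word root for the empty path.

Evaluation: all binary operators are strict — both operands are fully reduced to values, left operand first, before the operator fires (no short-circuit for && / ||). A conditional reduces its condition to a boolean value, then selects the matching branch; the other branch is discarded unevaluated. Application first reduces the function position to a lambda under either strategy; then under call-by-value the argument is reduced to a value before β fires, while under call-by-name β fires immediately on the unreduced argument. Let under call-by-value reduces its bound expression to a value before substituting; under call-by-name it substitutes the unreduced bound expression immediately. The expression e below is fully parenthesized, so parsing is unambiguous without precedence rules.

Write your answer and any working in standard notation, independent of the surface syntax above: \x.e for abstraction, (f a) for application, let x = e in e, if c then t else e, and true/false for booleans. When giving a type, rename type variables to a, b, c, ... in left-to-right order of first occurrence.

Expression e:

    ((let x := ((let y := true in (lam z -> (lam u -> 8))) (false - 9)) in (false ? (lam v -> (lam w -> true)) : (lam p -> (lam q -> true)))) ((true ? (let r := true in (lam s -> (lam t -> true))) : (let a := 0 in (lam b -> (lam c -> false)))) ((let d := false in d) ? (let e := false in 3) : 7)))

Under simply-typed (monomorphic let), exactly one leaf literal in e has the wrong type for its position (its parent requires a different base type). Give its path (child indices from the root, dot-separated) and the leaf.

Derivation:
let y : Bool
\u._ : b -> Int
\z._ : a -> b -> Int
  unify Bool ~ Int
  FAIL: mismatch Bool ~ Int

Answer: 0.0.1.0 : false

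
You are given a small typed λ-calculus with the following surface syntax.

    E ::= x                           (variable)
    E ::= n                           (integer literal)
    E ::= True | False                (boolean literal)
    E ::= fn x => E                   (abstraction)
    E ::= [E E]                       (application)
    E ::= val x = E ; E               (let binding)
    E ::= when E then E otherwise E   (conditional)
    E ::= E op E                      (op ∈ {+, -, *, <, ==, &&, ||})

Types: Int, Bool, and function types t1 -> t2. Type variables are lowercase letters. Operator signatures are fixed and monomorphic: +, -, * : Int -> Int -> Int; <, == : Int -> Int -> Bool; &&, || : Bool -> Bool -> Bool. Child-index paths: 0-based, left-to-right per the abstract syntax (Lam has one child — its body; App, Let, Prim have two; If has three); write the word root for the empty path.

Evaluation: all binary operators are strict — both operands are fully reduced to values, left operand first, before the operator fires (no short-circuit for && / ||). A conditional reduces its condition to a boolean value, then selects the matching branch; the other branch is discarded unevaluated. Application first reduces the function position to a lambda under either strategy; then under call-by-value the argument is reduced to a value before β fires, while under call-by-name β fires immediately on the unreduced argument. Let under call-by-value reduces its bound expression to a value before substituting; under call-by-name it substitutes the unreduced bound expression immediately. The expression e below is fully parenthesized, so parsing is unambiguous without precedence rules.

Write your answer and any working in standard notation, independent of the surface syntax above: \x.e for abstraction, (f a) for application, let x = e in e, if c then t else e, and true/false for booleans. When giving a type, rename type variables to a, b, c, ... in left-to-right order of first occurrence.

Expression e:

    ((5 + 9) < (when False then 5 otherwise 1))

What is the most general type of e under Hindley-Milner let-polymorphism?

Working:
  unify Int ~ Int
  unify Int ~ Int
  unify Int ~ Int
  unify Bool ~ Bool
  unify Int ~ Int
  unify Int ~ Int

Answer: Bool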